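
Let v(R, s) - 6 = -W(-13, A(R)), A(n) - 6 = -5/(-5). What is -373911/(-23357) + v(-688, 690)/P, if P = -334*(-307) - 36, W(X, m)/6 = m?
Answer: 19162892235/1197069607 ≈ 16.008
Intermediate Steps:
A(n) = 7 (A(n) = 6 - 5/(-5) = 6 - 5*(-⅕) = 6 + 1 = 7)
W(X, m) = 6*m
P = 102502 (P = 102538 - 36 = 102502)
v(R, s) = -36 (v(R, s) = 6 - 6*7 = 6 - 1*42 = 6 - 42 = -36)
-373911/(-23357) + v(-688, 690)/P = -373911/(-23357) - 36/102502 = -373911*(-1/23357) - 36*1/102502 = 373911/23357 - 18/51251 = 19162892235/1197069607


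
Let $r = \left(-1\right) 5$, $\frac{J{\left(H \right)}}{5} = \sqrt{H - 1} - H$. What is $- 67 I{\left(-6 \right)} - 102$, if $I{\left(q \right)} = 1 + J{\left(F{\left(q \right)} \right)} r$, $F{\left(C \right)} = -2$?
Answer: $3181 + 1675 i \sqrt{3} \approx 3181.0 + 2901.2 i$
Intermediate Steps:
$J{\left(H \right)} = - 5 H + 5 \sqrt{-1 + H}$ ($J{\left(H \right)} = 5 \left(\sqrt{H - 1} - H\right) = 5 \left(\sqrt{-1 + H} - H\right) = - 5 H + 5 \sqrt{-1 + H}$)
$r = -5$
$I{\left(q \right)} = -49 - 25 i \sqrt{3}$ ($I{\left(q \right)} = 1 + \left(\left(-5\right) \left(-2\right) + 5 \sqrt{-1 - 2}\right) \left(-5\right) = 1 + \left(10 + 5 \sqrt{-3}\right) \left(-5\right) = 1 + \left(10 + 5 i \sqrt{3}\right) \left(-5\right) = 1 - \left(50 + 25 i \sqrt{3}\right) = -49 - 25 i \sqrt{3}$)
$- 67 I{\left(-6 \right)} - 102 = - 67 \left(-49 - 25 i \sqrt{3}\right) - 102 = \left(3283 + 1675 i \sqrt{3}\right) - 102 = 3181 + 1675 i \sqrt{3}$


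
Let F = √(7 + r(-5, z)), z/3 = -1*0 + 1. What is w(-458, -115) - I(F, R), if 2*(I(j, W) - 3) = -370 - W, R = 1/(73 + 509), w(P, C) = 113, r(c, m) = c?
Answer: 343381/1164 ≈ 295.00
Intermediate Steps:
z = 3 (z = 3*(-1*0 + 1) = 3*(0 + 1) = 3*1 = 3)
R = 1/582 ≈ 0.0017182
F = √2 (F = √(7 - 5) = √2 ≈ 1.4142)
I(j, W) = -182 - W/2 (I(j, W) = 3 + (-370 - W)/2 = 3 + (-185 - W/2) = -182 - W/2)
w(-458, -115) - I(F, R) = 113 - (-182 - ½*1/582) = 113 - (-182 - 1/1164) = 113 - 1*(-211849/1164) = 113 + 211849/1164 = 343381/1164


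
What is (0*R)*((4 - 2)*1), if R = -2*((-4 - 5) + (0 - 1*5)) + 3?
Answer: 0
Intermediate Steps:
R = 31 (R = -2*(-9 + (0 - 5)) + 3 = -2*(-9 - 5) + 3 = -2*(-14) + 3 = 28 + 3 = 31)
(0*R)*((4 - 2)*1) = (0*31)*((4 - 2)*1) = 0*(2*1) = 0*2 = 0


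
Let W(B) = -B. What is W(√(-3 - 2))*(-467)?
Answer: 467*I*√5 ≈ 1044.2*I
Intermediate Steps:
W(√(-3 - 2))*(-467) = -√(-3 - 2)*(-467) = -√(-5)*(-467) = -I*√5*(-467) = 467*I*√5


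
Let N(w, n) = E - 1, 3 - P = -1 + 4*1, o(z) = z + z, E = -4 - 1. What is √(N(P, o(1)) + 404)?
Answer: √398 ≈ 19.950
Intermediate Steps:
E = -5
o(z) = 2*z
P = 0 (P = 3 - (-1 + 4*1) = 3 - (-1 + 4) = 3 - 1*3 = 3 - 3 = 0)
N(w, n) = -6 (N(w, n) = -5 - 1 = -6)
√(N(P, o(1)) + 404) = √(-6 + 404) = √398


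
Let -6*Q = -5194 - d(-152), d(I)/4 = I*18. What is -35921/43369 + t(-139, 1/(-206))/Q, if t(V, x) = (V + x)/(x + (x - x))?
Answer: -33294668/1084225 ≈ -30.708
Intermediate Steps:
d(I) = 72*I (d(I) = 4*(I*18) = 4*(18*I) = 72*I)
t(V, x) = (V + x)/x (t(V, x) = (V + x)/(x + 0) = (V + x)/x)
Q = -2875/3 (Q = -(-5194 - 72*(-152))/6 = -(-5194 - 1*(-10944))/6 = -(-5194 + 10944)/6 = -1/6*5750 = -2875/3 ≈ -958.33)
-35921/43369 + t(-139, 1/(-206))/Q = -35921/43369 + ((-139 + 1/(-206))/(1/(-206)))/(-2875/3) = -35921*1/43369 + ((-139 - 1/206)/(-1/206))*(-3/2875) = -35921/43369 - 206*(-28635/206)*(-3/2875) = -35921/43369 + 28635*(-3/2875) = -35921/43369 - 747/25 = -33294668/1084225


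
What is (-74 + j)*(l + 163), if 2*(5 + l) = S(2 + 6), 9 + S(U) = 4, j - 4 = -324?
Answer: -61267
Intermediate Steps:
j = -320 (j = 4 - 324 = -320)
S(U) = -5 (S(U) = -9 + 4 = -5)
l = -15/2 (l = -5 + (½)*(-5) = -5 - 5/2 = -15/2 ≈ -7.5000)
(-74 + j)*(l + 163) = (-74 - 320)*(-15/2 + 163) = -394*311/2 = -61267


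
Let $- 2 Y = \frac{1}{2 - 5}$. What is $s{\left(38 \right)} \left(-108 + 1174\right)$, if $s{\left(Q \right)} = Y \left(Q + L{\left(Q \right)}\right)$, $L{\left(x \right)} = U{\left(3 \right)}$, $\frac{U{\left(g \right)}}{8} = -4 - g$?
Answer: $-3198$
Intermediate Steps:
$U{\left(g \right)} = -32 - 8 g$ ($U{\left(g \right)} = 8 \left(-4 - g\right) = -32 - 8 g$)
$L{\left(x \right)} = -56$ ($L{\left(x \right)} = -32 - 24 = -56$)
$Y = \frac{1}{6}$ ($Y = - \frac{1}{2 \left(2 - 5\right)} = - \frac{1}{2 \left(-3\right)} = \left(- \frac{1}{2}\right) \left(- \frac{1}{3}\right) = \frac{1}{6} \approx 0.16667$)
$s{\left(Q \right)} = - \frac{28}{3} + \frac{Q}{6}$ ($s{\left(Q \right)} = \frac{Q - 56}{6} = \frac{-56 + Q}{6} = - \frac{28}{3} + \frac{Q}{6}$)
$s{\left(38 \right)} \left(-108 + 1174\right) = \left(- \frac{28}{3} + \frac{1}{6} \cdot 38\right) \left(-108 + 1174\right) = \left(- \frac{28}{3} + \frac{19}{3}\right) 1066 = \left(-3\right) 1066 = -3198$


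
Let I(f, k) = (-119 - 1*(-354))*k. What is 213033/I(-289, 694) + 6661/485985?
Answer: 20923436999/15851858730 ≈ 1.3199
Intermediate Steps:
I(f, k) = 235*k (I(f, k) = (-119 + 354)*k = 235*k)
213033/I(-289, 694) + 6661/485985 = 213033/((235*694)) + 6661/485985 = 213033/163090 + 6661*(1/485985) = 213033*(1/163090) + 6661/485985 = 213033/163090 + 6661/485985 = 20923436999/15851858730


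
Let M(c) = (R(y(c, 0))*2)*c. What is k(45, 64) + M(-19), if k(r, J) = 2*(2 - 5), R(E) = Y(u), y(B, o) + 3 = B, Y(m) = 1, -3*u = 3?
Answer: -44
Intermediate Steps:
u = -1 (u = -⅓*3 = -1)
y(B, o) = -3 + B
R(E) = 1
k(r, J) = -6 (k(r, J) = 2*(-3) = -6)
M(c) = 2*c (M(c) = (1*2)*c = 2*c)
k(45, 64) + M(-19) = -6 + 2*(-19) = -6 - 38 = -44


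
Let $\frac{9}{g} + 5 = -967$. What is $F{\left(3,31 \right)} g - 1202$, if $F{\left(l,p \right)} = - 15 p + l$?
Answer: $- \frac{21559}{18} \approx -1197.7$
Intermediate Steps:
$F{\left(l,p \right)} = l - 15 p$
$g = - \frac{1}{108}$ ($g = \frac{9}{-5 - 967} = \frac{9}{-972} = 9 \left(- \frac{1}{972}\right) = - \frac{1}{108} \approx -0.0092593$)
$F{\left(3,31 \right)} g - 1202 = \left(3 - 465\right) \left(- \frac{1}{108}\right) - 1202 = \left(-462\right) \left(- \frac{1}{108}\right) - 1202 = \frac{77}{18} - 1202 = - \frac{21559}{18}$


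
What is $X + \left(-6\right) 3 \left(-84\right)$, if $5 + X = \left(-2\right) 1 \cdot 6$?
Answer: $1495$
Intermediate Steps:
$X = -17$ ($X = -5 + \left(-2\right) 1 \cdot 6 = -5 - 12 = -17$)
$X + \left(-6\right) 3 \left(-84\right) = -17 + \left(-6\right) 3 \left(-84\right) = -17 - -1512 = -17 + 1512 = 1495$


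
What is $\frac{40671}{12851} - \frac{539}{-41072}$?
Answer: $\frac{1677366001}{527816272} \approx 3.1779$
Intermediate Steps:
$\frac{40671}{12851} - \frac{539}{-41072} = 40671 \cdot \frac{1}{12851} - - \frac{539}{41072} = \frac{40671}{12851} + \frac{539}{41072} = \frac{1677366001}{527816272}$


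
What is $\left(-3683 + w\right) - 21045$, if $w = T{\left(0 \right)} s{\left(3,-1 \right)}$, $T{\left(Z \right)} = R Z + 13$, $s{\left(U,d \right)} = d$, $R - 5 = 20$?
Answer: $-24741$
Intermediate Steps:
$R = 25$ ($R = 5 + 20 = 25$)
$T{\left(Z \right)} = 13 + 25 Z$ ($T{\left(Z \right)} = 25 Z + 13 = 13 + 25 Z$)
$w = -13$ ($w = \left(13 + 25 \cdot 0\right) \left(-1\right) = \left(13 + 0\right) \left(-1\right) = 13 \left(-1\right) = -13$)
$\left(-3683 + w\right) - 21045 = \left(-3683 - 13\right) - 21045 = -3696 - 21045 = -24741$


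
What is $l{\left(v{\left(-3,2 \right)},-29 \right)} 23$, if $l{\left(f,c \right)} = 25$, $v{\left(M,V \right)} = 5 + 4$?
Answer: $575$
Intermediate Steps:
$v{\left(M,V \right)} = 9$
$l{\left(v{\left(-3,2 \right)},-29 \right)} 23 = 25 \cdot 23 = 575$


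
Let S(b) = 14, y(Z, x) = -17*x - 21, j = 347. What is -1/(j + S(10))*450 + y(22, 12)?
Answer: -81675/361 ≈ -226.25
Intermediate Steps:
y(Z, x) = -21 - 17*x
-1/(j + S(10))*450 + y(22, 12) = -1/(347 + 14)*450 + (-21 - 17*12) = -1/361*450 + (-21 - 204) = -1*1/361*450 - 225 = -1/361*450 - 225 = -450/361 - 225 = -81675/361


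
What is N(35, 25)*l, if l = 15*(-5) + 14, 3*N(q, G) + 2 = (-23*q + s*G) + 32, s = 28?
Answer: 1525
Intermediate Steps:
N(q, G) = 10 - 23*q/3 + 28*G/3 (N(q, G) = -⅔ + ((-23*q + 28*G) + 32)/3 = -⅔ + (32 - 23*q + 28*G)/3 = -⅔ + (32/3 - 23*q/3 + 28*G/3) = 10 - 23*q/3 + 28*G/3)
l = -61 (l = -75 + 14 = -61)
N(35, 25)*l = (10 - 23/3*35 + (28/3)*25)*(-61) = (10 - 805/3 + 700/3)*(-61) = -25*(-61) = 1525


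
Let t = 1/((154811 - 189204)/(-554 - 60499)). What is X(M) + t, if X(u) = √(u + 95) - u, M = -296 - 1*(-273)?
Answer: 852092/34393 + 6*√2 ≈ 33.260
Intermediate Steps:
M = -23 (M = -296 + 273 = -23)
X(u) = √(95 + u) - u
t = 61053/34393 (t = 1/(-34393/(-61053)) = 1/(-34393*(-1/61053)) = 1/(34393/61053) = 61053/34393 ≈ 1.7752)
X(M) + t = (√(95 - 23) - 1*(-23)) + 61053/34393 = (√72 + 23) + 61053/34393 = (6*√2 + 23) + 61053/34393 = (23 + 6*√2) + 61053/34393 = 852092/34393 + 6*√2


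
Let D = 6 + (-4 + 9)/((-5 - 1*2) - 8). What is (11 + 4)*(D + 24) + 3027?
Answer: 3472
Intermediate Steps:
D = 17/3 (D = 6 + 5/((-5 - 2) - 8) = 6 + 5/(-7 - 8) = 6 + 5/(-15) = 6 + 5*(-1/15) = 6 - ⅓ = 17/3 ≈ 5.6667)
(11 + 4)*(D + 24) + 3027 = (11 + 4)*(17/3 + 24) + 3027 = 15*(89/3) + 3027 = 445 + 3027 = 3472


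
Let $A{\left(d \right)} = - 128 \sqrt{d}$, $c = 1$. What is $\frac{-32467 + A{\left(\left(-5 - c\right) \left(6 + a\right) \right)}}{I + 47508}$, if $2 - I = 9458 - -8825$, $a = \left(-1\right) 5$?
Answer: $- \frac{32467}{29227} - \frac{128 i \sqrt{6}}{29227} \approx -1.1109 - 0.010728 i$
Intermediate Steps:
$a = -5$
$I = -18281$ ($I = 2 - \left(9458 - -8825\right) = 2 - \left(9458 + 8825\right) = 2 - 18283 = -18281$)
$\frac{-32467 + A{\left(\left(-5 - c\right) \left(6 + a\right) \right)}}{I + 47508} = \frac{-32467 - 128 \sqrt{\left(-5 - 1\right) \left(6 - 5\right)}}{-18281 + 47508} = \frac{-32467 - 128 \sqrt{\left(-5 - 1\right) 1}}{29227} = \left(-32467 - 128 \sqrt{\left(-6\right) 1}\right) \frac{1}{29227} = \left(-32467 - 128 \sqrt{-6}\right) \frac{1}{29227} = \left(-32467 - 128 i \sqrt{6}\right) \frac{1}{29227} = - \frac{32467}{29227} - \frac{128 i \sqrt{6}}{29227}$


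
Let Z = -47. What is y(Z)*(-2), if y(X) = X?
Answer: 94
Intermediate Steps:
y(Z)*(-2) = -47*(-2) = 94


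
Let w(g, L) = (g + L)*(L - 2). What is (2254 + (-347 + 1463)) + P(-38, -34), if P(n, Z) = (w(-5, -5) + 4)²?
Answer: 8846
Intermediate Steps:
w(g, L) = (-2 + L)*(L + g) (w(g, L) = (L + g)*(-2 + L) = (-2 + L)*(L + g))
P(n, Z) = 5476 (P(n, Z) = (((-5)² - 2*(-5) - 2*(-5) - 5*(-5)) + 4)² = ((25 + 10 + 10 + 25) + 4)² = (70 + 4)² = 74² = 5476)
(2254 + (-347 + 1463)) + P(-38, -34) = (2254 + (-347 + 1463)) + 5476 = (2254 + 1116) + 5476 = 3370 + 5476 = 8846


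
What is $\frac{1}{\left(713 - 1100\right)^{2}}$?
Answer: $\frac{1}{149769} \approx 6.6769 \cdot 10^{-6}$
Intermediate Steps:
$\frac{1}{\left(713 - 1100\right)^{2}} = \frac{1}{\left(-387\right)^{2}} = \frac{1}{149769}$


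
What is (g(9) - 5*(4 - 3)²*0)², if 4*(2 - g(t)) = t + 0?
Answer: 1/16 ≈ 0.062500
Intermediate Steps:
g(t) = 2 - t/4 (g(t) = 2 - (t + 0)/4 = 2 - t/4)
(g(9) - 5*(4 - 3)²*0)² = ((2 - ¼*9) - 5*(4 - 3)²*0)² = ((2 - 9/4) - 5*1²*0)² = (-¼ - 5*1*0)² = (-¼ - 5*0)² = (-¼ + 0)² = (-¼)² = 1/16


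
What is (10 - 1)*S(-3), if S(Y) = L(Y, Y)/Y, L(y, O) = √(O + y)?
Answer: -3*I*√6 ≈ -7.3485*I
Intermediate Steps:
S(Y) = √2/√Y (S(Y) = √(Y + Y)/Y = √(2*Y)/Y = (√2*√Y)/Y = √2/√Y)
(10 - 1)*S(-3) = (10 - 1)*(√2/√(-3)) = 9*(√2*(-I*√3/3)) = 9*(-I*√6/3) = -3*I*√6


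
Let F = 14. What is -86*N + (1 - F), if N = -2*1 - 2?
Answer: 331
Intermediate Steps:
N = -4 (N = -2 - 2 = -4)
-86*N + (1 - F) = -86*(-4) + (1 - 1*14) = 344 + (1 - 14) = 344 - 13 = 331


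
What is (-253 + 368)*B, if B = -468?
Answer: -53820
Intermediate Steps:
(-253 + 368)*B = (-253 + 368)*(-468) = 115*(-468) = -53820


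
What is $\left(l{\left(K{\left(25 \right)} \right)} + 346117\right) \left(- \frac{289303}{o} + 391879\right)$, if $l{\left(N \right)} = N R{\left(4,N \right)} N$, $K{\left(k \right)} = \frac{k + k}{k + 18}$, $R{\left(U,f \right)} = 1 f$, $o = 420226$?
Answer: $\frac{4531734080040519255969}{33410908582} \approx 1.3564 \cdot 10^{11}$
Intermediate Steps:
$R{\left(U,f \right)} = f$
$K{\left(k \right)} = \frac{2 k}{18 + k}$
$l{\left(N \right)} = N^{3}$ ($l{\left(N \right)} = N N N = N^{2} N = N^{3}$)
$\left(l{\left(K{\left(25 \right)} \right)} + 346117\right) \left(- \frac{289303}{o} + 391879\right) = \left(\left(2 \cdot 25 \frac{1}{18 + 25}\right)^{3} + 346117\right) \left(- \frac{289303}{420226} + 391879\right) = \left(\left(2 \cdot 25 \cdot \frac{1}{43}\right)^{3} + 346117\right) \left(\left(-289303\right) \frac{1}{420226} + 391879\right) = \left(\left(2 \cdot 25 \cdot \frac{1}{43}\right)^{3} + 346117\right) \left(- \frac{289303}{420226} + 391879\right) = \left(\left(\frac{50}{43}\right)^{3} + 346117\right) \frac{164677455351}{420226} = \left(\frac{125000}{79507} + 346117\right) \frac{164677455351}{420226} = \frac{27518849319}{79507} \cdot \frac{164677455351}{420226} = \frac{4531734080040519255969}{33410908582}$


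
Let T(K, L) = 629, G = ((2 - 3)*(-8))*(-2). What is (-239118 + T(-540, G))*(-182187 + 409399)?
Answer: -54187562668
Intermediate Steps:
G = -16 (G = -1*(-8)*(-2) = 8*(-2) = -16)
(-239118 + T(-540, G))*(-182187 + 409399) = (-239118 + 629)*(-182187 + 409399) = -238489*227212 = -54187562668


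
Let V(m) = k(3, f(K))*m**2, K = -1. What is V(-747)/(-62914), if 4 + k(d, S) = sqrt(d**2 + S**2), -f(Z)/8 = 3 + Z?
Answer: 13446/379 - 6723*sqrt(265)/758 ≈ -108.91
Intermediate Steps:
f(Z) = -24 - 8*Z (f(Z) = -8*(3 + Z) = -24 - 8*Z)
k(d, S) = -4 + sqrt(S**2 + d**2) (k(d, S) = -4 + sqrt(d**2 + S**2) = -4 + sqrt(S**2 + d**2))
V(m) = m**2*(-4 + sqrt(265)) (V(m) = (-4 + sqrt((-24 - 8*(-1))**2 + 3**2))*m**2 = (-4 + sqrt((-24 + 8)**2 + 9))*m**2 = (-4 + sqrt((-16)**2 + 9))*m**2 = (-4 + sqrt(256 + 9))*m**2 = (-4 + sqrt(265))*m**2 = m**2*(-4 + sqrt(265)))
V(-747)/(-62914) = ((-747)**2*(-4 + sqrt(265)))/(-62914) = (558009*(-4 + sqrt(265)))*(-1/62914) = (-2232036 + 558009*sqrt(265))*(-1/62914) = 13446/379 - 6723*sqrt(265)/758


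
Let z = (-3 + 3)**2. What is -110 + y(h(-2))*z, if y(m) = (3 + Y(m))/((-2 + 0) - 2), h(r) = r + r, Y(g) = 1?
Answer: -110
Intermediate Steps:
h(r) = 2*r
z = 0 (z = 0**2 = 0)
y(m) = -1 (y(m) = (3 + 1)/((-2 + 0) - 2) = 4/(-2 - 2) = 4/(-4) = 4*(-1/4) = -1)
-110 + y(h(-2))*z = -110 - 1*0 = -110 + 0 = -110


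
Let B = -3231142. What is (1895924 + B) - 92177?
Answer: -1427395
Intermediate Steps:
(1895924 + B) - 92177 = (1895924 - 3231142) - 92177 = -1335218 - 92177 = -1427395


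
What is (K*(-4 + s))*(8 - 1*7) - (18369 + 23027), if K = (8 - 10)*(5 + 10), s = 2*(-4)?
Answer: -41036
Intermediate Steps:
s = -8
K = -30 (K = -2*15 = -30)
(K*(-4 + s))*(8 - 1*7) - (18369 + 23027) = (-30*(-4 - 8))*(8 - 1*7) - (18369 + 23027) = (-30*(-12))*(8 - 7) - 1*41396 = 360*1 - 41396 = 360 - 41396 = -41036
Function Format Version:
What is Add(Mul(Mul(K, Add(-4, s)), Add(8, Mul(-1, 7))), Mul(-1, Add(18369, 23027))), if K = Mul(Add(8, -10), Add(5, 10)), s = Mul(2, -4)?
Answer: -41036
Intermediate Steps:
s = -8
K = -30 (K = Mul(-2, 15) = -30)
Add(Mul(Mul(K, Add(-4, s)), Add(8, Mul(-1, 7))), Mul(-1, Add(18369, 23027))) = Add(Mul(Mul(-30, Add(-4, -8)), Add(8, Mul(-1, 7))), Mul(-1, Add(18369, 23027))) = Add(Mul(Mul(-30, -12), Add(8, -7)), Mul(-1, 41396)) = Add(Mul(360, 1), -41396) = Add(360, -41396) = -41036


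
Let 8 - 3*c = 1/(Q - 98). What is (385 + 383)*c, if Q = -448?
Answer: 559232/273 ≈ 2048.5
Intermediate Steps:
c = 4369/1638 (c = 8/3 - 1/(3*(-448 - 98)) = 8/3 - ⅓/(-546) = 8/3 - ⅓*(-1/546) = 8/3 + 1/1638 = 4369/1638 ≈ 2.6673)
(385 + 383)*c = (385 + 383)*(4369/1638) = 768*(4369/1638) = 559232/273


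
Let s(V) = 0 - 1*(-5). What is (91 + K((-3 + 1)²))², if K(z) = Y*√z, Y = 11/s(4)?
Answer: 227529/25 ≈ 9101.2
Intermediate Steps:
s(V) = 5 (s(V) = 0 + 5 = 5)
Y = 11/5 ≈ 2.2000
K(z) = 11*√z/5
(91 + K((-3 + 1)²))² = (91 + 11*√((-3 + 1)²)/5)² = (91 + 11*√((-2)²)/5)² = (91 + 11*√4/5)² = (91 + (11/5)*2)² = (91 + 22/5)² = (477/5)² = 227529/25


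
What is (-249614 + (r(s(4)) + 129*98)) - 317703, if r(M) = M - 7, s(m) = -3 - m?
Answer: -554689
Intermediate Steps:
r(M) = -7 + M
(-249614 + (r(s(4)) + 129*98)) - 317703 = (-249614 + ((-7 + (-3 - 1*4)) + 129*98)) - 317703 = (-249614 + ((-7 + (-3 - 4)) + 12642)) - 317703 = (-249614 + ((-7 - 7) + 12642)) - 317703 = (-249614 + (-14 + 12642)) - 317703 = (-249614 + 12628) - 317703 = -236986 - 317703 = -554689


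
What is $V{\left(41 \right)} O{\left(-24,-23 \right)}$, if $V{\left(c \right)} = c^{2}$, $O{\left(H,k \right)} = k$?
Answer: $-38663$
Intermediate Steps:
$V{\left(41 \right)} O{\left(-24,-23 \right)} = 41^{2} \left(-23\right) = 1681 \left(-23\right) = -38663$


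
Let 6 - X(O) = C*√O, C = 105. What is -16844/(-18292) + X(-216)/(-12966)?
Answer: 9095398/9882253 + 105*I*√6/2161 ≈ 0.92038 + 0.11902*I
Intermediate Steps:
X(O) = 6 - 105*√O
-16844/(-18292) + X(-216)/(-12966) = -16844/(-18292) + (6 - 630*I*√6)/(-12966) = -16844*(-1/18292) + (6 - 630*I*√6)*(-1/12966) = 4211/4573 + (6 - 630*I*√6)*(-1/12966) = 4211/4573 + (-1/2161 + 105*I*√6/2161) = 9095398/9882253 + 105*I*√6/2161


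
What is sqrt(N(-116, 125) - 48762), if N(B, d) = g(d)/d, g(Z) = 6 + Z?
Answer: I*sqrt(30475595)/25 ≈ 220.82*I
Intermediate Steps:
N(B, d) = (6 + d)/d
sqrt(N(-116, 125) - 48762) = sqrt((6 + 125)/125 - 48762) = sqrt((1/125)*131 - 48762) = sqrt(131/125 - 48762) = sqrt(-6095119/125) = I*sqrt(30475595)/25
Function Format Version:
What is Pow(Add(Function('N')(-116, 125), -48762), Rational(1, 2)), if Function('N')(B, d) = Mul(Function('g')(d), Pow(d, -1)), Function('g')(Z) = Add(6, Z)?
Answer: Mul(Rational(1, 25), I, Pow(30475595, Rational(1, 2))) ≈ Mul(220.82, I)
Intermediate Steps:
Function('N')(B, d) = Mul(Pow(d, -1), Add(6, d)) (Function('N')(B, d) = Mul(Add(6, d), Pow(d, -1)) = Mul(Pow(d, -1), Add(6, d)))
Pow(Add(Function('N')(-116, 125), -48762), Rational(1, 2)) = Pow(Add(Mul(Pow(125, -1), Add(6, 125)), -48762), Rational(1, 2)) = Pow(Add(Mul(Rational(1, 125), 131), -48762), Rational(1, 2)) = Pow(Add(Rational(131, 125), -48762), Rational(1, 2)) = Pow(Rational(-6095119, 125), Rational(1, 2)) = Mul(Rational(1, 25), I, Pow(30475595, Rational(1, 2)))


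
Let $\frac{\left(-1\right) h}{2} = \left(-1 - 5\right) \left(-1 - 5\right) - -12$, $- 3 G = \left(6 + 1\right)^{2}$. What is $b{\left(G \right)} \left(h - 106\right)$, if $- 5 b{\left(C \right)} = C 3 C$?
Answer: $\frac{485002}{15} \approx 32333.0$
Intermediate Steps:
$G = - \frac{49}{3}$ ($G = - \frac{\left(6 + 1\right)^{2}}{3} = - \frac{7^{2}}{3} = \left(- \frac{1}{3}\right) 49 = - \frac{49}{3} \approx -16.333$)
$h = -96$ ($h = - 2 \left(\left(-1 - 5\right) \left(-1 - 5\right) - -12\right) = - 2 \left(\left(-6\right) \left(-6\right) + 12\right) = - 2 \left(36 + 12\right) = \left(-2\right) 48 = -96$)
$b{\left(C \right)} = - \frac{3 C^{2}}{5}$ ($b{\left(C \right)} = - \frac{C 3 C}{5} = - \frac{3 C C}{5} = - \frac{3 C^{2}}{5}$)
$b{\left(G \right)} \left(h - 106\right) = - \frac{3 \left(- \frac{49}{3}\right)^{2}}{5} \left(-96 - 106\right) = \left(- \frac{3}{5}\right) \frac{2401}{9} \left(-202\right) = \left(- \frac{2401}{15}\right) \left(-202\right) = \frac{485002}{15}$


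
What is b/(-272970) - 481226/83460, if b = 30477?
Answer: -371955199/63283545 ≈ -5.8776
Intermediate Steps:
b/(-272970) - 481226/83460 = 30477/(-272970) - 481226/83460 = 30477*(-1/272970) - 481226*1/83460 = -10159/90990 - 240613/41730 = -371955199/63283545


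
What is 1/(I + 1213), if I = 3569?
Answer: 1/4782 ≈ 0.00020912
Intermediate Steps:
1/(I + 1213) = 1/(3569 + 1213) = 1/4782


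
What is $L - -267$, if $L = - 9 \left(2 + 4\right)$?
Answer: $213$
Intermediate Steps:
$L = -54$ ($L = \left(-9\right) 6 = -54$)
$L - -267 = -54 - -267 = -54 + 267 = 213$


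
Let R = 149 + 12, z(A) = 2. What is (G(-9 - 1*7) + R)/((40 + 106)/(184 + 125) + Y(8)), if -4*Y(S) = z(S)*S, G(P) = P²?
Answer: -128853/1090 ≈ -118.21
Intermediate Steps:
R = 161
Y(S) = -S/2
(G(-9 - 1*7) + R)/((40 + 106)/(184 + 125) + Y(8)) = ((-9 - 1*7)² + 161)/((40 + 106)/(184 + 125) - ½*8) = ((-9 - 7)² + 161)/(146/309 - 4) = ((-16)² + 161)/(146*(1/309) - 4) = (256 + 161)/(146/309 - 4) = 417/(-1090/309) = 417*(-309/1090) = -128853/1090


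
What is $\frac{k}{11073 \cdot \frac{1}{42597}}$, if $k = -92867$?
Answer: $- \frac{1318618533}{3691} \approx -3.5725 \cdot 10^{5}$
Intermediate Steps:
$\frac{k}{11073 \cdot \frac{1}{42597}} = - \frac{92867}{11073 \cdot \frac{1}{42597}} = - \frac{92867}{\frac{3691}{14199}} = \left(-92867\right) \frac{14199}{3691} = - \frac{1318618533}{3691}$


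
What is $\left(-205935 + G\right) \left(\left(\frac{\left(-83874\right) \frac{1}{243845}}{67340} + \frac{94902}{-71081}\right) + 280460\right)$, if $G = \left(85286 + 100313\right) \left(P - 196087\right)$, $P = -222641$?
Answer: $- \frac{1817147195042148600378769483803}{83370510400450} \approx -2.1796 \cdot 10^{16}$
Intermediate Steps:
$G = -77715498072$ ($G = \left(85286 + 100313\right) \left(-222641 - 196087\right) = 185599 \left(-418728\right) = -77715498072$)
$\left(-205935 + G\right) \left(\left(\frac{\left(-83874\right) \frac{1}{243845}}{67340} + \frac{94902}{-71081}\right) + 280460\right) = \left(-205935 - 77715498072\right) \left(\left(\frac{\left(-83874\right) \frac{1}{243845}}{67340} + \frac{94902}{-71081}\right) + 280460\right) = - 77715704007 \left(\left(\left(-83874\right) \frac{1}{243845} \cdot \frac{1}{67340} + 94902 \left(- \frac{1}{71081}\right)\right) + 280460\right) = - 77715704007 \left(\left(\left(- \frac{11982}{34835}\right) \frac{1}{67340} - \frac{94902}{71081}\right) + 280460\right) = - 77715704007 \left(\left(- \frac{5991}{1172894450} - \frac{94902}{71081}\right) + 280460\right) = - 77715704007 \left(- \frac{111310454940171}{83370510400450} + 280460\right) = \left(-77715704007\right) \frac{23381982036455266829}{83370510400450} = - \frac{1817147195042148600378769483803}{83370510400450}$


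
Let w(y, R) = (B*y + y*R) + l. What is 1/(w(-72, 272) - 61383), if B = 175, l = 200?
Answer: -1/93367 ≈ -1.0710e-5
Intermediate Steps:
w(y, R) = 200 + 175*y + R*y (w(y, R) = (175*y + y*R) + 200 = (175*y + R*y) + 200 = 200 + 175*y + R*y)
1/(w(-72, 272) - 61383) = 1/((200 + 175*(-72) + 272*(-72)) - 61383) = 1/((200 - 12600 - 19584) - 61383) = 1/(-31984 - 61383) = 1/(-93367) = -1/93367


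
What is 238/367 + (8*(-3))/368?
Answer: 9847/16882 ≈ 0.58328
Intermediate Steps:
238/367 + (8*(-3))/368 = 238*(1/367) - 24*1/368 = 238/367 - 3/46 = 9847/16882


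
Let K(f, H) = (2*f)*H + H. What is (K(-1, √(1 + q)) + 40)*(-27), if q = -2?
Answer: -1080 + 27*I ≈ -1080.0 + 27.0*I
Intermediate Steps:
K(f, H) = H + 2*H*f (K(f, H) = 2*H*f + H = H + 2*H*f)
(K(-1, √(1 + q)) + 40)*(-27) = (√(1 - 2)*(1 + 2*(-1)) + 40)*(-27) = (√(-1)*(1 - 2) + 40)*(-27) = (I*(-1) + 40)*(-27) = (-I + 40)*(-27) = (40 - I)*(-27) = -1080 + 27*I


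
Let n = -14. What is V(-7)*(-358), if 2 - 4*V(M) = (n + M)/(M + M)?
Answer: -179/4 ≈ -44.750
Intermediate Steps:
V(M) = ½ - (-14 + M)/(8*M) (V(M) = ½ - (-14 + M)/(4*(M + M)) = ½ - (-14 + M)/(4*(2*M)) = ½ - (-14 + M)*1/(2*M)/4 = ½ - (-14 + M)/(8*M))
V(-7)*(-358) = ((⅛)*(14 + 3*(-7))/(-7))*(-358) = ((⅛)*(-⅐)*(14 - 21))*(-358) = ((⅛)*(-⅐)*(-7))*(-358) = (⅛)*(-358) = -179/4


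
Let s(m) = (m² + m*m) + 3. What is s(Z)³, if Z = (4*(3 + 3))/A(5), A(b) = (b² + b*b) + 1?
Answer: 985074875/24137569 ≈ 40.811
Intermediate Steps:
A(b) = 1 + 2*b² (A(b) = (b² + b²) + 1 = 2*b² + 1 = 1 + 2*b²)
Z = 8/17 (Z = (4*(3 + 3))/(1 + 2*5²) = (4*6)/(1 + 2*25) = 24/(1 + 50) = 24/51 = 24*(1/51) = 8/17 ≈ 0.47059)
s(m) = 3 + 2*m² (s(m) = (m² + m²) + 3 = 2*m² + 3 = 3 + 2*m²)
s(Z)³ = (3 + 2*(8/17)²)³ = (3 + 2*(64/289))³ = (3 + 128/289)³ = (995/289)³ = 985074875/24137569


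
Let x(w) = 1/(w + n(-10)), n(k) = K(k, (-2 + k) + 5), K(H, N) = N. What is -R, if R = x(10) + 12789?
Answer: -38368/3 ≈ -12789.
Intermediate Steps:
n(k) = 3 + k (n(k) = (-2 + k) + 5 = 3 + k)
x(w) = 1/(-7 + w) (x(w) = 1/(w + (3 - 10)) = 1/(w - 7) = 1/(-7 + w))
R = 38368/3 (R = 1/(-7 + 10) + 12789 = 1/3 + 12789 = 38368/3 ≈ 12789.)
-R = -1*38368/3 = -38368/3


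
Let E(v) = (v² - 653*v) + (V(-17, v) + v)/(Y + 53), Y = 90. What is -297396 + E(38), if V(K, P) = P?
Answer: -45869462/143 ≈ -3.2077e+5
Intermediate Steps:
E(v) = v² - 93377*v/143 (E(v) = (v² - 653*v) + (v + v)/(90 + 53) = (v² - 653*v) + (2*v)/143 = (v² - 653*v) + (2*v)*(1/143) = (v² - 653*v) + 2*v/143 = v² - 93377*v/143)
-297396 + E(38) = -297396 + (1/143)*38*(-93377 + 143*38) = -297396 + (1/143)*38*(-93377 + 5434) = -297396 + (1/143)*38*(-87943) = -297396 - 3341834/143 = -45869462/143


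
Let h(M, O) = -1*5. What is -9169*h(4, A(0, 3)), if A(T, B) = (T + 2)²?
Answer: 45845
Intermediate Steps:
A(T, B) = (2 + T)²
h(M, O) = -5
-9169*h(4, A(0, 3)) = -9169*(-5) = 45845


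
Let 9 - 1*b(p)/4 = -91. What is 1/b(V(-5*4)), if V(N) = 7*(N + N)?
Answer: 1/400 ≈ 0.0025000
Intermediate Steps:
V(N) = 14*N (V(N) = 7*(2*N) = 14*N)
b(p) = 400 (b(p) = 36 - 4*(-91) = 36 + 364 = 400)
1/b(V(-5*4)) = 1/400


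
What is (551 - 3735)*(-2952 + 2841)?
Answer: 353424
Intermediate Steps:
(551 - 3735)*(-2952 + 2841) = -3184*(-111) = 353424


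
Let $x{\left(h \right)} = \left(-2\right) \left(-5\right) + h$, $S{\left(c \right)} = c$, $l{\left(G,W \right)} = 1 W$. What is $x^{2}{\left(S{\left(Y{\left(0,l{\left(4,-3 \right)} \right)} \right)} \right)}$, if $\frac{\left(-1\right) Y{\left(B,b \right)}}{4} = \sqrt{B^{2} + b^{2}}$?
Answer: $4$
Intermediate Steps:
$l{\left(G,W \right)} = W$
$Y{\left(B,b \right)} = - 4 \sqrt{B^{2} + b^{2}}$
$x{\left(h \right)} = 10 + h$
$x^{2}{\left(S{\left(Y{\left(0,l{\left(4,-3 \right)} \right)} \right)} \right)} = \left(10 - 4 \sqrt{0^{2} + \left(-3\right)^{2}}\right)^{2} = \left(10 - 4 \sqrt{0 + 9}\right)^{2} = \left(10 - 4 \sqrt{9}\right)^{2} = \left(10 - 12\right)^{2} = \left(-2\right)^{2} = 4$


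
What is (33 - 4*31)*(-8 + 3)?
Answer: 455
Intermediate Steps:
(33 - 4*31)*(-8 + 3) = (33 - 124)*(-5) = -91*(-5) = 455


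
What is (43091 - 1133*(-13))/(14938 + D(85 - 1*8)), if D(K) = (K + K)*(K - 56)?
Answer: 35/11 ≈ 3.1818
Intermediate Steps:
D(K) = 2*K*(-56 + K) (D(K) = (2*K)*(-56 + K) = 2*K*(-56 + K))
(43091 - 1133*(-13))/(14938 + D(85 - 1*8)) = (43091 - 1133*(-13))/(14938 + 2*(85 - 1*8)*(-56 + (85 - 1*8))) = (43091 + 14729)/(14938 + 2*(85 - 8)*(-56 + (85 - 8))) = 57820/(14938 + 2*77*(-56 + 77)) = 57820/(14938 + 2*77*21) = 57820/(14938 + 3234) = 57820/18172 = 57820*(1/18172) = 35/11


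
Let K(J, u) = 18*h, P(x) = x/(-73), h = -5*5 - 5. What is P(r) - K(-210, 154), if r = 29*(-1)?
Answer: 39449/73 ≈ 540.40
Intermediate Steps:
r = -29
h = -30 (h = -25 - 5 = -30)
P(x) = -x/73 (P(x) = x*(-1/73) = -x/73)
K(J, u) = -540 (K(J, u) = 18*(-30) = -540)
P(r) - K(-210, 154) = -1/73*(-29) - 1*(-540) = 29/73 + 540 = 39449/73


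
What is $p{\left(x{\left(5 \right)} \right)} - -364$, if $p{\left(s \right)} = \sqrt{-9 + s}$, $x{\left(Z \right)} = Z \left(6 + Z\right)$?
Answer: $364 + \sqrt{46} \approx 370.78$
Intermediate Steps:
$p{\left(x{\left(5 \right)} \right)} - -364 = \sqrt{-9 + 5 \left(6 + 5\right)} - -364 = \sqrt{-9 + 5 \cdot 11} + 364 = \sqrt{-9 + 55} + 364 = \sqrt{46} + 364 = 364 + \sqrt{46}$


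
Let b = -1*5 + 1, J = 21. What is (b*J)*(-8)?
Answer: 672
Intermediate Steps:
b = -4 (b = -5 + 1 = -4)
(b*J)*(-8) = -4*21*(-8) = -84*(-8) = 672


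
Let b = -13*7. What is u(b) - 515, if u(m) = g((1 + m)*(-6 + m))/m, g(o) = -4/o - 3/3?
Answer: -204561358/397215 ≈ -514.99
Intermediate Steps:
b = -91
g(o) = -1 - 4/o (g(o) = -4/o - 3*1/3 = -4/o - 1 = -1 - 4/o)
u(m) = (-4 - (1 + m)*(-6 + m))/(m*(1 + m)*(-6 + m)) (u(m) = ((-4 - (1 + m)*(-6 + m))/(((1 + m)*(-6 + m))))/m = ((1/((1 + m)*(-6 + m)))*(-4 - (1 + m)*(-6 + m)))/m = ((-4 - (1 + m)*(-6 + m))/((1 + m)*(-6 + m)))/m = (-4 - (1 + m)*(-6 + m))/(m*(1 + m)*(-6 + m)))
u(b) - 515 = (-2 + (-91)**2 - 5*(-91))/((-91)*(6 - 1*(-91)**2 + 5*(-91))) - 515 = -(-2 + 8281 + 455)/(91*(6 - 1*8281 - 455)) - 515 = -1/91*8734/(6 - 8281 - 455) - 515 = -1/91*8734/(-8730) - 515 = -1/91*(-1/8730)*8734 - 515 = 4367/397215 - 515 = -204561358/397215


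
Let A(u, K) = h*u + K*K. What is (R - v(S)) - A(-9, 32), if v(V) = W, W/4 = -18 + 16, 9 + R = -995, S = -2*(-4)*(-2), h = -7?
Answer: -2083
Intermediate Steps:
S = -16 (S = 8*(-2) = -16)
R = -1004 (R = -9 - 995 = -1004)
W = -8 (W = 4*(-18 + 16) = 4*(-2) = -8)
v(V) = -8
A(u, K) = K² - 7*u (A(u, K) = -7*u + K*K = -7*u + K² = K² - 7*u)
(R - v(S)) - A(-9, 32) = (-1004 - 1*(-8)) - (32² - 7*(-9)) = (-1004 + 8) - (1024 + 63) = -996 - 1*1087 = -996 - 1087 = -2083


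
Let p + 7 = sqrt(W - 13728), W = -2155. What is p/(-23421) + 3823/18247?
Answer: 89666212/427362987 - I*sqrt(15883)/23421 ≈ 0.20981 - 0.005381*I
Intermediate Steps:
p = -7 + I*sqrt(15883) (p = -7 + sqrt(-2155 - 13728) = -7 + sqrt(-15883) = -7 + I*sqrt(15883) ≈ -7.0 + 126.03*I)
p/(-23421) + 3823/18247 = (-7 + I*sqrt(15883))/(-23421) + 3823/18247 = (-7 + I*sqrt(15883))*(-1/23421) + 3823*(1/18247) = (7/23421 - I*sqrt(15883)/23421) + 3823/18247 = 89666212/427362987 - I*sqrt(15883)/23421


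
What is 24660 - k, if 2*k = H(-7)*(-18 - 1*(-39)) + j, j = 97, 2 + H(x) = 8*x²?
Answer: 41033/2 ≈ 20517.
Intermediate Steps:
H(x) = -2 + 8*x²
k = 8287/2 (k = ((-2 + 8*(-7)²)*(-18 - 1*(-39)) + 97)/2 = ((-2 + 8*49)*(-18 + 39) + 97)/2 = ((-2 + 392)*21 + 97)/2 = (390*21 + 97)/2 = (8190 + 97)/2 = (½)*8287 = 8287/2 ≈ 4143.5)
24660 - k = 24660 - 1*8287/2 = 24660 - 8287/2 = 41033/2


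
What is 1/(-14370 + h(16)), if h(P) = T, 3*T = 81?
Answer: -1/14343 ≈ -6.9720e-5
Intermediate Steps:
T = 27 (T = (⅓)*81 = 27)
h(P) = 27
1/(-14370 + h(16)) = 1/(-14370 + 27) = 1/(-14343) = -1/14343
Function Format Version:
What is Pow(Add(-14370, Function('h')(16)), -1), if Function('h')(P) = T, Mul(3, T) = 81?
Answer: Rational(-1, 14343) ≈ -6.9720e-5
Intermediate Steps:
T = 27 (T = Mul(Rational(1, 3), 81) = 27)
Function('h')(P) = 27
Pow(Add(-14370, Function('h')(16)), -1) = Pow(Add(-14370, 27), -1) = Pow(-14343, -1) = Rational(-1, 14343)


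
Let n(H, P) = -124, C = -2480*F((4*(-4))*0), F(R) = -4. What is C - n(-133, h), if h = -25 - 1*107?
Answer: 10044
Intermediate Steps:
h = -132 (h = -25 - 107 = -132)
C = 9920 (C = -2480*(-4) = 9920)
C - n(-133, h) = 9920 - 1*(-124) = 9920 + 124 = 10044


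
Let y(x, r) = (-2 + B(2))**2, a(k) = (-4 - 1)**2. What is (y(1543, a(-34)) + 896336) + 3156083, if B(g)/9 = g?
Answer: 4052675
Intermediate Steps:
B(g) = 9*g
a(k) = 25 (a(k) = (-5)**2 = 25)
y(x, r) = 256 (y(x, r) = (-2 + 9*2)**2 = (-2 + 18)**2 = 16**2 = 256)
(y(1543, a(-34)) + 896336) + 3156083 = (256 + 896336) + 3156083 = 896592 + 3156083 = 4052675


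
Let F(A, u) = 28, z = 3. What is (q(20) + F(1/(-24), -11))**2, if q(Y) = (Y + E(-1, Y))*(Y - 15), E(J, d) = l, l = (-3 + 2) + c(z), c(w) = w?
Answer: 19044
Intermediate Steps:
l = 2 (l = (-3 + 2) + 3 = -1 + 3 = 2)
E(J, d) = 2
q(Y) = (-15 + Y)*(2 + Y) (q(Y) = (Y + 2)*(Y - 15) = (2 + Y)*(-15 + Y) = (-15 + Y)*(2 + Y))
(q(20) + F(1/(-24), -11))**2 = ((-30 + 20**2 - 13*20) + 28)**2 = ((-30 + 400 - 260) + 28)**2 = (110 + 28)**2 = 138**2 = 19044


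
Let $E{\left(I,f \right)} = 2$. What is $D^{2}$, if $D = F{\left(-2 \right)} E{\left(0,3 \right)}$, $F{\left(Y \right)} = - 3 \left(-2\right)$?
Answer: $144$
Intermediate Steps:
$F{\left(Y \right)} = 6$ ($F{\left(Y \right)} = \left(-1\right) \left(-6\right) = 6$)
$D = 12$ ($D = 6 \cdot 2 = 12$)
$D^{2} = 12^{2} = 144$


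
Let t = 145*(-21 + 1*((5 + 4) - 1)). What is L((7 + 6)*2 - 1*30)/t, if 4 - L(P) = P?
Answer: -8/1885 ≈ -0.0042440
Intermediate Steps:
L(P) = 4 - P
t = -1885 (t = 145*(-21 + 1*(9 - 1)) = 145*(-21 + 1*8) = 145*(-21 + 8) = 145*(-13) = -1885)
L((7 + 6)*2 - 1*30)/t = (4 - ((7 + 6)*2 - 1*30))/(-1885) = (4 - (13*2 - 30))*(-1/1885) = (4 - (26 - 30))*(-1/1885) = (4 - 1*(-4))*(-1/1885) = (4 + 4)*(-1/1885) = 8*(-1/1885) = -8/1885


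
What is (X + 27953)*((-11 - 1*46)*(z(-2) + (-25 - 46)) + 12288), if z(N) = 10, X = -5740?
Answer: 350187945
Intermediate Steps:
(X + 27953)*((-11 - 1*46)*(z(-2) + (-25 - 46)) + 12288) = (-5740 + 27953)*((-11 - 1*46)*(10 + (-25 - 46)) + 12288) = 22213*((-11 - 46)*(10 - 71) + 12288) = 22213*(-57*(-61) + 12288) = 22213*(3477 + 12288) = 22213*15765 = 350187945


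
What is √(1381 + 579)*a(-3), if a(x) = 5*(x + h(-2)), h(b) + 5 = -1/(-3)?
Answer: -1610*√10/3 ≈ -1697.1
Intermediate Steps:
h(b) = -14/3 (h(b) = -5 - 1/(-3) = -5 - 1*(-⅓) = -5 + ⅓ = -14/3)
a(x) = -70/3 + 5*x (a(x) = 5*(x - 14/3) = 5*(-14/3 + x) = -70/3 + 5*x)
√(1381 + 579)*a(-3) = √(1381 + 579)*(-70/3 + 5*(-3)) = √1960*(-70/3 - 15) = (14*√10)*(-115/3) = -1610*√10/3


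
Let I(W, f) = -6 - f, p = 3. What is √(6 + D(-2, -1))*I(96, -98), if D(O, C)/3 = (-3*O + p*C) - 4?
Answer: 92*√3 ≈ 159.35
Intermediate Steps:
D(O, C) = -12 - 9*O + 9*C (D(O, C) = 3*((-3*O + 3*C) - 4) = 3*(-4 - 3*O + 3*C) = -12 - 9*O + 9*C)
√(6 + D(-2, -1))*I(96, -98) = √(6 + (-12 - 9*(-2) + 9*(-1)))*(-6 - 1*(-98)) = √(6 + (-12 + 18 - 9))*(-6 + 98) = √(6 - 3)*92 = √3*92 = 92*√3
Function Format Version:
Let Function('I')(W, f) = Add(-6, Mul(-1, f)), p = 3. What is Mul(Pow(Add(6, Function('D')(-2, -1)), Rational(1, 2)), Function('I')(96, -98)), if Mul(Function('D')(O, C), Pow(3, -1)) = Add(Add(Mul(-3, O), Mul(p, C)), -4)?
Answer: Mul(92, Pow(3, Rational(1, 2))) ≈ 159.35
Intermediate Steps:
Function('D')(O, C) = Add(-12, Mul(-9, O), Mul(9, C)) (Function('D')(O, C) = Mul(3, Add(Add(Mul(-3, O), Mul(3, C)), -4)) = Mul(3, Add(-4, Mul(-3, O), Mul(3, C))) = Add(-12, Mul(-9, O), Mul(9, C)))
Mul(Pow(Add(6, Function('D')(-2, -1)), Rational(1, 2)), Function('I')(96, -98)) = Mul(Pow(Add(6, Add(-12, Mul(-9, -2), Mul(9, -1))), Rational(1, 2)), Add(-6, Mul(-1, -98))) = Mul(Pow(Add(6, Add(-12, 18, -9)), Rational(1, 2)), Add(-6, 98)) = Mul(Pow(Add(6, -3), Rational(1, 2)), 92) = Mul(Pow(3, Rational(1, 2)), 92) = Mul(92, Pow(3, Rational(1, 2)))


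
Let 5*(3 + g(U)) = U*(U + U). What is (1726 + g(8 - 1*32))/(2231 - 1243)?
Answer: 9767/4940 ≈ 1.9771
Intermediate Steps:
g(U) = -3 + 2*U²/5 (g(U) = -3 + (U*(U + U))/5 = -3 + (U*(2*U))/5 = -3 + (2*U²)/5 = -3 + 2*U²/5)
(1726 + g(8 - 1*32))/(2231 - 1243) = (1726 + (-3 + 2*(8 - 1*32)²/5))/(2231 - 1243) = (1726 + (-3 + 2*(8 - 32)²/5))/988 = (1726 + (-3 + (⅖)*(-24)²))*(1/988) = (1726 + (-3 + (⅖)*576))*(1/988) = (1726 + (-3 + 1152/5))*(1/988) = (1726 + 1137/5)*(1/988) = (9767/5)*(1/988) = 9767/4940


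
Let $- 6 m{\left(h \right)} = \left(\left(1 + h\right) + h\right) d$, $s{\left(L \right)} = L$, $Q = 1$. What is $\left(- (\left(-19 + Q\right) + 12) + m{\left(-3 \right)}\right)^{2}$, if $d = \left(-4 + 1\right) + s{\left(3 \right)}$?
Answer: $36$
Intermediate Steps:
$d = 0$ ($d = \left(-4 + 1\right) + 3 = -3 + 3 = 0$)
$m{\left(h \right)} = 0$ ($m{\left(h \right)} = - \frac{\left(\left(1 + h\right) + h\right) 0}{6} = - \frac{\left(1 + 2 h\right) 0}{6} = \left(- \frac{1}{6}\right) 0 = 0$)
$\left(- (\left(-19 + Q\right) + 12) + m{\left(-3 \right)}\right)^{2} = \left(- (\left(-19 + 1\right) + 12) + 0\right)^{2} = \left(- (-18 + 12) + 0\right)^{2} = \left(\left(-1\right) \left(-6\right) + 0\right)^{2} = \left(6 + 0\right)^{2} = 6^{2} = 36$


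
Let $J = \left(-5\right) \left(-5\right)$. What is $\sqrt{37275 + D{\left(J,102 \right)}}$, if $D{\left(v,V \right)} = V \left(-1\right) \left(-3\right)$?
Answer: $\sqrt{37581} \approx 193.86$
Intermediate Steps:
$J = 25$
$D{\left(v,V \right)} = 3 V$ ($D{\left(v,V \right)} = - V \left(-3\right) = 3 V$)
$\sqrt{37275 + D{\left(J,102 \right)}} = \sqrt{37275 + 3 \cdot 102} = \sqrt{37275 + 306} = \sqrt{37581}$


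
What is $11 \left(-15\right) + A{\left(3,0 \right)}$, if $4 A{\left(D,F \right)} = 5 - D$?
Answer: $- \frac{329}{2} \approx -164.5$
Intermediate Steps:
$A{\left(D,F \right)} = \frac{5}{4} - \frac{D}{4}$ ($A{\left(D,F \right)} = \frac{5 - D}{4} = \frac{5}{4} - \frac{D}{4}$)
$11 \left(-15\right) + A{\left(3,0 \right)} = 11 \left(-15\right) + \left(\frac{5}{4} - \frac{3}{4}\right) = -165 + \left(\frac{5}{4} - \frac{3}{4}\right) = -165 + \frac{1}{2} = - \frac{329}{2}$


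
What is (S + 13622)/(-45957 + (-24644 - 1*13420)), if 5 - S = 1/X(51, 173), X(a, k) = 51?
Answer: -694976/4285071 ≈ -0.16219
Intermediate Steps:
S = 254/51 (S = 5 - 1/51 = 254/51 ≈ 4.9804)
(S + 13622)/(-45957 + (-24644 - 1*13420)) = (254/51 + 13622)/(-45957 + (-24644 - 1*13420)) = 694976/(51*(-45957 + (-24644 - 13420))) = 694976/(51*(-45957 - 38064)) = (694976/51)/(-84021) = (694976/51)*(-1/84021) = -694976/4285071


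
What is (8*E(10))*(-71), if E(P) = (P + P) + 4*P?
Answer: -34080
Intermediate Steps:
E(P) = 6*P (E(P) = 2*P + 4*P = 6*P)
(8*E(10))*(-71) = (8*(6*10))*(-71) = (8*60)*(-71) = 480*(-71) = -34080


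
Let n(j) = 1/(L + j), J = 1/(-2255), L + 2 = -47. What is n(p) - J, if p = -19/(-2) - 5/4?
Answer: -8857/367565 ≈ -0.024096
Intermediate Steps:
L = -49 (L = -2 - 47 = -49)
J = -1/2255 ≈ -0.00044346
p = 33/4 (p = -19*(-½) - 5*¼ = 19/2 - 5/4 = 33/4 ≈ 8.2500)
n(j) = 1/(-49 + j)
n(p) - J = 1/(-49 + 33/4) - 1*(-1/2255) = 1/(-163/4) + 1/2255 = -4/163 + 1/2255 = -8857/367565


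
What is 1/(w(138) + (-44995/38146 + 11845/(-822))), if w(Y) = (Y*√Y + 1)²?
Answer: 20186755483171528839/53051871593572560267875828 - 4240047794346621*√138/106103743187145120535751656 ≈ 3.8004e-7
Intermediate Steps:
w(Y) = (1 + Y^(3/2))² (w(Y) = (Y^(3/2) + 1)² = (1 + Y^(3/2))²)
1/(w(138) + (-44995/38146 + 11845/(-822))) = 1/((1 + 138^(3/2))² + (-44995/38146 + 11845/(-822))) = 1/((1 + 138*√138)² + (-44995*1/38146 + 11845*(-1/822))) = 1/((1 + 138*√138)² + (-44995/38146 - 11845/822)) = 1/((1 + 138*√138)² - 122206315/7839003) = 1/(-122206315/7839003 + (1 + 138*√138)²)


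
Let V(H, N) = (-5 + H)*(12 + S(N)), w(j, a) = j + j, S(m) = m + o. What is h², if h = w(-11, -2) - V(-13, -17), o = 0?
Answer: 12544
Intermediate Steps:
S(m) = m (S(m) = m + 0 = m)
w(j, a) = 2*j
V(H, N) = (-5 + H)*(12 + N)
h = -112 (h = 2*(-11) - (-60 - 5*(-17) + 12*(-13) - 13*(-17)) = -22 - (-60 + 85 - 156 + 221) = -22 - 1*90 = -22 - 90 = -112)
h² = (-112)² = 12544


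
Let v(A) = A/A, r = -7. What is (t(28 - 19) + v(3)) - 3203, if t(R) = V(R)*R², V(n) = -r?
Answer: -2635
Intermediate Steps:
V(n) = 7 (V(n) = -1*(-7) = 7)
v(A) = 1
t(R) = 7*R²
(t(28 - 19) + v(3)) - 3203 = (7*(28 - 19)² + 1) - 3203 = (7*9² + 1) - 3203 = (7*81 + 1) - 3203 = (567 + 1) - 3203 = 568 - 3203 = -2635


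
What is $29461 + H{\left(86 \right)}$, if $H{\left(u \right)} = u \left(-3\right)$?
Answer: $29203$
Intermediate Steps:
$H{\left(u \right)} = - 3 u$
$29461 + H{\left(86 \right)} = 29461 - 258 = 29203$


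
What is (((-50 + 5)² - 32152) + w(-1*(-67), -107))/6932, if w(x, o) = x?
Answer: -7515/1733 ≈ -4.3364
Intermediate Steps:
(((-50 + 5)² - 32152) + w(-1*(-67), -107))/6932 = (((-50 + 5)² - 32152) - 1*(-67))/6932 = (((-45)² - 32152) + 67)*(1/6932) = ((2025 - 32152) + 67)*(1/6932) = (-30127 + 67)*(1/6932) = -30060*1/6932 = -7515/1733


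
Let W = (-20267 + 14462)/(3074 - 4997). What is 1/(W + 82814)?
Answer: 641/53085709 ≈ 1.2075e-5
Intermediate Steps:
W = 1935/641 (W = -5805/(-1923) = -5805*(-1/1923) = 1935/641 ≈ 3.0187)
1/(W + 82814) = 1/(1935/641 + 82814) = 1/(53085709/641) = 641/53085709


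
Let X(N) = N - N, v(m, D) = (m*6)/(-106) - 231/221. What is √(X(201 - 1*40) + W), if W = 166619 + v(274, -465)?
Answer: √22856917359146/11713 ≈ 408.17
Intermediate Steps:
v(m, D) = -231/221 - 3*m/53 (v(m, D) = (6*m)*(-1/106) - 231*1/221 = -3*m/53 - 231/221 = -231/221 - 3*m/53)
X(N) = 0
W = 1951414442/11713 (W = 166619 + (-231/221 - 3/53*274) = 166619 + (-231/221 - 822/53) = 166619 - 193905/11713 = 1951414442/11713 ≈ 1.6660e+5)
√(X(201 - 1*40) + W) = √(0 + 1951414442/11713) = √(1951414442/11713) = √22856917359146/11713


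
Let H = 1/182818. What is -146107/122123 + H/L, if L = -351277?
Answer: -9382956267846825/7842709577798078 ≈ -1.1964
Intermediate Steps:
H = 1/182818 ≈ 5.4699e-6
-146107/122123 + H/L = -146107/122123 + (1/182818)/(-351277) = -146107*1/122123 + (1/182818)*(-1/351277) = -146107/122123 - 1/64219758586 = -9382956267846825/7842709577798078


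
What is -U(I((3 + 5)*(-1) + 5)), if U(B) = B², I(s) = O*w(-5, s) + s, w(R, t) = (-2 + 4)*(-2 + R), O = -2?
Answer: -625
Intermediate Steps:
w(R, t) = -4 + 2*R (w(R, t) = 2*(-2 + R) = -4 + 2*R)
I(s) = 28 + s (I(s) = -2*(-4 + 2*(-5)) + s = -2*(-4 - 10) + s = -2*(-14) + s = 28 + s)
-U(I((3 + 5)*(-1) + 5)) = -(28 + ((3 + 5)*(-1) + 5))² = -(28 + (8*(-1) + 5))² = -(28 + (-8 + 5))² = -(28 - 3)² = -1*25² = -1*625 = -625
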